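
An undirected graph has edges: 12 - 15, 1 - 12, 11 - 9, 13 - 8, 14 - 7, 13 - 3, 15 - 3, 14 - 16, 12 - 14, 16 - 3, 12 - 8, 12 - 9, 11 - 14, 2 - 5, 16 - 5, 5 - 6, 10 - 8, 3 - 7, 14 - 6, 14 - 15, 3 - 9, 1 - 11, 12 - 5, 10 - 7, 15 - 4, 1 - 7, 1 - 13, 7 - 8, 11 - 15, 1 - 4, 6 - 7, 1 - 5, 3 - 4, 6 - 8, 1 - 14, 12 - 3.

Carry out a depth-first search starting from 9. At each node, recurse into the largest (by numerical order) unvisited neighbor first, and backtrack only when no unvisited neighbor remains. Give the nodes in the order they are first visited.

Visit 9
9 → 12
12 → 15
15 → 14
14 → 16
16 → 5
5 → 6
6 → 8
8 → 13
13 → 3
3 → 7
7 → 10
7 → 1
1 → 11
1 → 4
5 → 2

9 12 15 14 16 5 6 8 13 3 7 10 1 11 4 2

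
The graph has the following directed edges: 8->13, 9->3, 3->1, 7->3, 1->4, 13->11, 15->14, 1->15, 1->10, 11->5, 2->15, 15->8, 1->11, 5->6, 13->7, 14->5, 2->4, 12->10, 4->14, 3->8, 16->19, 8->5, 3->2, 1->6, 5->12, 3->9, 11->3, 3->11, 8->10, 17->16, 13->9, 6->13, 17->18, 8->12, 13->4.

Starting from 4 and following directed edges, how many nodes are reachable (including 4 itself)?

BFS from 4 visits: 4, 14, 5, 12, 6, 10, 13, 11, 9, 7, 3, 8, 2, 1, 15
Reachable nodes: 15 of 19 total.

15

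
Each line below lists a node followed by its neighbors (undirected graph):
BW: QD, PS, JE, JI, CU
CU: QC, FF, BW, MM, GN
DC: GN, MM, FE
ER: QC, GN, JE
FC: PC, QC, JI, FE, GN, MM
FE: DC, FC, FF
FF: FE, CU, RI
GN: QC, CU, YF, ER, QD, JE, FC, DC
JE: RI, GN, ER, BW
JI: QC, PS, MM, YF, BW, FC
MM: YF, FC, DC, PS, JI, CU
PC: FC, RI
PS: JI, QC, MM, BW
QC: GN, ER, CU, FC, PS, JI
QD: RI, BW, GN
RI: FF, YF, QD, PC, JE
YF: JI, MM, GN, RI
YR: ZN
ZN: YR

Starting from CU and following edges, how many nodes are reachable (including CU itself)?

17

BFS from CU visits: CU, BW, FF, GN, MM, QC, JE, JI, PS, QD, FE, RI, DC, ER, FC, YF, PC
Reachable nodes: 17 of 19 total.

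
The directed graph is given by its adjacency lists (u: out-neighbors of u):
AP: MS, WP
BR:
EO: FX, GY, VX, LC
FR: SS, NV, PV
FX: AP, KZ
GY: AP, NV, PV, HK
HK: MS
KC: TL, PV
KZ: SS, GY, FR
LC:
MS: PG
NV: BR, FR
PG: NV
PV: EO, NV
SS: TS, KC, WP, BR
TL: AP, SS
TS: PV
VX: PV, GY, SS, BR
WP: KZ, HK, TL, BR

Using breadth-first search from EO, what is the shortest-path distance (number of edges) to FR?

Level 0: EO
Level 1: FX, GY, LC, VX
Level 2: AP, BR, HK, KZ, NV, PV, SS
Level 3: FR, KC, MS, TS, WP
Level 4: PG, TL
FR first appears at level 3.

3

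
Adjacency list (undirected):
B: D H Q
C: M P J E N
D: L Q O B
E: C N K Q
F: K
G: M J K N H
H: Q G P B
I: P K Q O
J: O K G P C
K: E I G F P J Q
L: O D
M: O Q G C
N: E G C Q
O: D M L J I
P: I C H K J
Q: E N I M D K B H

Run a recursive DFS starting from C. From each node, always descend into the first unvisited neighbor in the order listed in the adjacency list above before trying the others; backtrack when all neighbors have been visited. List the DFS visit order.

C → M → O → D → L → Q → E → N → G → J → K → I → P → H → B → F

Visit C
C → M
M → O
O → D
D → L
D → Q
Q → E
E → N
N → G
G → J
J → K
K → I
I → P
P → H
H → B
K → F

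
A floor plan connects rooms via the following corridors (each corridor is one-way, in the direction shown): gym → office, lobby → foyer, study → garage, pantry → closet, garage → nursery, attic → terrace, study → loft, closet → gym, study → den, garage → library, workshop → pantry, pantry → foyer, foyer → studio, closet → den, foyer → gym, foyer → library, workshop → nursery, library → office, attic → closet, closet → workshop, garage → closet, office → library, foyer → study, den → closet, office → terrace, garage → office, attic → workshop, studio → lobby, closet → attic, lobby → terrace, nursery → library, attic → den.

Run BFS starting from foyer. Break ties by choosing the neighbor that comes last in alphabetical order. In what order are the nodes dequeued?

foyer study studio library gym loft garage den lobby office nursery closet terrace workshop attic pantry

Visit foyer; enqueue study, studio, library, gym → queue [study, studio, library, gym]
Visit study; enqueue loft, garage, den → queue [studio, library, gym, loft, garage, den]
Visit studio; enqueue lobby → queue [library, gym, loft, garage, den, lobby]
Visit library; enqueue office → queue [gym, loft, garage, den, lobby, office]
Visit gym → queue [loft, garage, den, lobby, office]
Visit loft → queue [garage, den, lobby, office]
Visit garage; enqueue nursery, closet → queue [den, lobby, office, nursery, closet]
Visit den → queue [lobby, office, nursery, closet]
Visit lobby; enqueue terrace → queue [office, nursery, closet, terrace]
Visit office → queue [nursery, closet, terrace]
Visit nursery → queue [closet, terrace]
Visit closet; enqueue workshop, attic → queue [terrace, workshop, attic]
Visit terrace → queue [workshop, attic]
Visit workshop; enqueue pantry → queue [attic, pantry]
Visit attic → queue [pantry]
Visit pantry → queue []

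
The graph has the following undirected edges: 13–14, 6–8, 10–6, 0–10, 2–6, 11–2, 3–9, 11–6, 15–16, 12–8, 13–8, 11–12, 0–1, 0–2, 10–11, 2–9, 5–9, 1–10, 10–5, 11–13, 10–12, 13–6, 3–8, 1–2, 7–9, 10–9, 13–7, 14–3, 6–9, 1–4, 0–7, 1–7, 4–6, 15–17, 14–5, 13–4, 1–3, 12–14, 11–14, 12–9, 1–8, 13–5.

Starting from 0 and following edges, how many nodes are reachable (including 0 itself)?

15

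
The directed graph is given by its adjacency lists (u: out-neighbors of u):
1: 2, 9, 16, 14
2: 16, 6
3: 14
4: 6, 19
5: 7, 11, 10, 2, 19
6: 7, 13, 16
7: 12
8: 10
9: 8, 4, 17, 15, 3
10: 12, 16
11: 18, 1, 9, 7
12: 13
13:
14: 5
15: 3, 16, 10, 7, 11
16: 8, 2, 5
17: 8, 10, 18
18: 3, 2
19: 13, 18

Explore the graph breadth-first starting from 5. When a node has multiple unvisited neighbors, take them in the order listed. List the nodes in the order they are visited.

Visit 5; enqueue 7, 11, 10, 2, 19 → queue [7, 11, 10, 2, 19]
Visit 7; enqueue 12 → queue [11, 10, 2, 19, 12]
Visit 11; enqueue 18, 1, 9 → queue [10, 2, 19, 12, 18, 1, 9]
Visit 10; enqueue 16 → queue [2, 19, 12, 18, 1, 9, 16]
Visit 2; enqueue 6 → queue [19, 12, 18, 1, 9, 16, 6]
Visit 19; enqueue 13 → queue [12, 18, 1, 9, 16, 6, 13]
Visit 12 → queue [18, 1, 9, 16, 6, 13]
Visit 18; enqueue 3 → queue [1, 9, 16, 6, 13, 3]
Visit 1; enqueue 14 → queue [9, 16, 6, 13, 3, 14]
Visit 9; enqueue 8, 4, 17, 15 → queue [16, 6, 13, 3, 14, 8, 4, 17, 15]
Visit 16 → queue [6, 13, 3, 14, 8, 4, 17, 15]
Visit 6 → queue [13, 3, 14, 8, 4, 17, 15]
Visit 13 → queue [3, 14, 8, 4, 17, 15]
Visit 3 → queue [14, 8, 4, 17, 15]
Visit 14 → queue [8, 4, 17, 15]
Visit 8 → queue [4, 17, 15]
Visit 4 → queue [17, 15]
Visit 17 → queue [15]
Visit 15 → queue []

5, 7, 11, 10, 2, 19, 12, 18, 1, 9, 16, 6, 13, 3, 14, 8, 4, 17, 15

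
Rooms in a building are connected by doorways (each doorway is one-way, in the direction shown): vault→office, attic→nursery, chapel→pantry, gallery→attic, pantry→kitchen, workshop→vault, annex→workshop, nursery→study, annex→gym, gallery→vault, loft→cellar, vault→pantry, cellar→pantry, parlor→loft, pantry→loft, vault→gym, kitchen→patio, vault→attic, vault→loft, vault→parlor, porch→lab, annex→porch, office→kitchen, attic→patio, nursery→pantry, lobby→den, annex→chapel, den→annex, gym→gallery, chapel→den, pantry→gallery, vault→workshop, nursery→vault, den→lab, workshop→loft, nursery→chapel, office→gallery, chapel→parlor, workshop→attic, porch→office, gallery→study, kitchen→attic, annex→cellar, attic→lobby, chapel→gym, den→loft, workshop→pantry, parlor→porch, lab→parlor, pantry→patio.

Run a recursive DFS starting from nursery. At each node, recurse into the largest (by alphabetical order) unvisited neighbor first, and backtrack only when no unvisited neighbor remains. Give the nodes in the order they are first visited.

Visit nursery
nursery → vault
vault → workshop
workshop → pantry
pantry → patio
pantry → loft
loft → cellar
pantry → kitchen
kitchen → attic
attic → lobby
lobby → den
den → lab
lab → parlor
parlor → porch
porch → office
office → gallery
gallery → study
den → annex
annex → gym
annex → chapel

nursery -> vault -> workshop -> pantry -> patio -> loft -> cellar -> kitchen -> attic -> lobby -> den -> lab -> parlor -> porch -> office -> gallery -> study -> annex -> gym -> chapel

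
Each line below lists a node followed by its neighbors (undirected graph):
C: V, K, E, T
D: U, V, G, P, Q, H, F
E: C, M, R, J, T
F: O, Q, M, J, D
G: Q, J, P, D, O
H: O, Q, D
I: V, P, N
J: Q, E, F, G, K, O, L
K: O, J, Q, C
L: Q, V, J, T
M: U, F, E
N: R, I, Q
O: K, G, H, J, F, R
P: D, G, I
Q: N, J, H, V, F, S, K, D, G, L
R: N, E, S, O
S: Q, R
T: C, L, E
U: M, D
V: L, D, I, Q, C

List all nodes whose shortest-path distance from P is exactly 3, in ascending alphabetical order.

Level 0: P
Level 1: D, G, I
Level 2: F, H, J, N, O, Q, U, V
Level 3: C, E, K, L, M, R, S
Level 4: T

C, E, K, L, M, R, S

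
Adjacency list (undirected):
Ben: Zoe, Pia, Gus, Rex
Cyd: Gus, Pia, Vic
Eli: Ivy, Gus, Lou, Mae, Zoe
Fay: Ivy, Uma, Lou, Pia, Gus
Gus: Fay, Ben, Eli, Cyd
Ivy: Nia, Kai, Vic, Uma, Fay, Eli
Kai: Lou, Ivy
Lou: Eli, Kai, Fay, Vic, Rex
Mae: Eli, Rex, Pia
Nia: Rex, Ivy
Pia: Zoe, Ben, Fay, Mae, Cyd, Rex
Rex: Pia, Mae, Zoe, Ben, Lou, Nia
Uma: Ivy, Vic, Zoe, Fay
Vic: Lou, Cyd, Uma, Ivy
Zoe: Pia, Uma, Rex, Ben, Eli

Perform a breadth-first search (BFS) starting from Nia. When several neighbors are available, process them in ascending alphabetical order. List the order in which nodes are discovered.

Visit Nia; enqueue Ivy, Rex → queue [Ivy, Rex]
Visit Ivy; enqueue Eli, Fay, Kai, Uma, Vic → queue [Rex, Eli, Fay, Kai, Uma, Vic]
Visit Rex; enqueue Ben, Lou, Mae, Pia, Zoe → queue [Eli, Fay, Kai, Uma, Vic, Ben, Lou, Mae, Pia, Zoe]
Visit Eli; enqueue Gus → queue [Fay, Kai, Uma, Vic, Ben, Lou, Mae, Pia, Zoe, Gus]
Visit Fay → queue [Kai, Uma, Vic, Ben, Lou, Mae, Pia, Zoe, Gus]
Visit Kai → queue [Uma, Vic, Ben, Lou, Mae, Pia, Zoe, Gus]
Visit Uma → queue [Vic, Ben, Lou, Mae, Pia, Zoe, Gus]
Visit Vic; enqueue Cyd → queue [Ben, Lou, Mae, Pia, Zoe, Gus, Cyd]
Visit Ben → queue [Lou, Mae, Pia, Zoe, Gus, Cyd]
Visit Lou → queue [Mae, Pia, Zoe, Gus, Cyd]
Visit Mae → queue [Pia, Zoe, Gus, Cyd]
Visit Pia → queue [Zoe, Gus, Cyd]
Visit Zoe → queue [Gus, Cyd]
Visit Gus → queue [Cyd]
Visit Cyd → queue []

Nia -> Ivy -> Rex -> Eli -> Fay -> Kai -> Uma -> Vic -> Ben -> Lou -> Mae -> Pia -> Zoe -> Gus -> Cyd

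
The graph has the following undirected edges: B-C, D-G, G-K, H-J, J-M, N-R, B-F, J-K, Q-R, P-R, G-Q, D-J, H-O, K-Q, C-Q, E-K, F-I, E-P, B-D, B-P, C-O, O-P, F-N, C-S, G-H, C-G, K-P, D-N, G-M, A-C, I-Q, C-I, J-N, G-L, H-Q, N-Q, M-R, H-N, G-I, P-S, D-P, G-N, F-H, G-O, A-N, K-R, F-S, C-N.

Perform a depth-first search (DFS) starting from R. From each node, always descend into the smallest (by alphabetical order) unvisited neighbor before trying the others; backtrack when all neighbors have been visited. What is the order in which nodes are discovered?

R, K, E, P, B, C, A, N, D, G, H, F, I, Q, S, J, M, O, L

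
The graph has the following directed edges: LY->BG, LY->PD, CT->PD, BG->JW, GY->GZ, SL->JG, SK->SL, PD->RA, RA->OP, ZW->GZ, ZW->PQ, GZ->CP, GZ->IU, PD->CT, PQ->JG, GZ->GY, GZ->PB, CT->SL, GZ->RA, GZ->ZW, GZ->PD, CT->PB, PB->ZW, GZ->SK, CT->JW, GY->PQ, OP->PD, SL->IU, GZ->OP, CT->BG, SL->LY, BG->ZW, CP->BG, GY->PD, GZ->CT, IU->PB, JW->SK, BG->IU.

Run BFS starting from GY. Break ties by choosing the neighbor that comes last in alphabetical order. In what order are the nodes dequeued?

GY -> PQ -> PD -> GZ -> JG -> RA -> CT -> ZW -> SK -> PB -> OP -> IU -> CP -> SL -> JW -> BG -> LY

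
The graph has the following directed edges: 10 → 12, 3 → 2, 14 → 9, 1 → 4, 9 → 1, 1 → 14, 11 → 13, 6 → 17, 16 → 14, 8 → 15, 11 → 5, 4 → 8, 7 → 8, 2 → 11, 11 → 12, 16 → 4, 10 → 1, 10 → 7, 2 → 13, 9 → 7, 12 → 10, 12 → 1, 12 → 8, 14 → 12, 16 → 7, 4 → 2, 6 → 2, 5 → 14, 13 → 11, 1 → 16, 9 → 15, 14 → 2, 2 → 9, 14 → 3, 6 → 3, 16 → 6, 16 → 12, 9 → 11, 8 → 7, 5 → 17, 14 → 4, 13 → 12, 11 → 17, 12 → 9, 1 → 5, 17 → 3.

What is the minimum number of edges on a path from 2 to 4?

3

Level 0: 2
Level 1: 9, 11, 13
Level 2: 1, 5, 7, 12, 15, 17
Level 3: 3, 4, 8, 10, 14, 16
Level 4: 6
4 first appears at level 3.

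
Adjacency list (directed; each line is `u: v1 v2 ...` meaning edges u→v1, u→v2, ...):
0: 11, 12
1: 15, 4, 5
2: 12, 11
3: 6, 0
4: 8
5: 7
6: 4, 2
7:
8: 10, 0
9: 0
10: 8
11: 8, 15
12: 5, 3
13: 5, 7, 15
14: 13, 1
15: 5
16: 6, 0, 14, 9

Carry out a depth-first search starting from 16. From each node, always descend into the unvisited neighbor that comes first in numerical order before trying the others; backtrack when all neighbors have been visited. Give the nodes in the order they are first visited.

16 → 0 → 11 → 8 → 10 → 15 → 5 → 7 → 12 → 3 → 6 → 2 → 4 → 9 → 14 → 1 → 13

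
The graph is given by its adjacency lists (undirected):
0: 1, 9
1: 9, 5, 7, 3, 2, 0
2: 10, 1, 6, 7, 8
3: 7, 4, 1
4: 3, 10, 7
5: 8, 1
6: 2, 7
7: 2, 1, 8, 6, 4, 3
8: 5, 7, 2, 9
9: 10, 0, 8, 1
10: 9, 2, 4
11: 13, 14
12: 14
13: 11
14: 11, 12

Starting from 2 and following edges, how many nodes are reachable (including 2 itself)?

BFS from 2 visits: 2, 10, 1, 6, 7, 8, 9, 4, 5, 3, 0
Reachable nodes: 11 of 15 total.

11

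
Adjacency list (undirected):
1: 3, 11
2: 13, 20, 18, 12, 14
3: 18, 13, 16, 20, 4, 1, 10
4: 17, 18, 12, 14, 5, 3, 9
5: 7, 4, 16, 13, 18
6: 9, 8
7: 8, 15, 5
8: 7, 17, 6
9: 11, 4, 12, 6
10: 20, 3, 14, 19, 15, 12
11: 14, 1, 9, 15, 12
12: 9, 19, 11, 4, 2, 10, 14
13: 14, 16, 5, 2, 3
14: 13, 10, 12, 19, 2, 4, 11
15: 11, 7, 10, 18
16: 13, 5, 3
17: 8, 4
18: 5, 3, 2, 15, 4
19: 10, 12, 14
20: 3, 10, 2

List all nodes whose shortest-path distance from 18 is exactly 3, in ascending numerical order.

6, 8, 19

Level 0: 18
Level 1: 2, 3, 4, 5, 15
Level 2: 1, 7, 9, 10, 11, 12, 13, 14, 16, 17, 20
Level 3: 6, 8, 19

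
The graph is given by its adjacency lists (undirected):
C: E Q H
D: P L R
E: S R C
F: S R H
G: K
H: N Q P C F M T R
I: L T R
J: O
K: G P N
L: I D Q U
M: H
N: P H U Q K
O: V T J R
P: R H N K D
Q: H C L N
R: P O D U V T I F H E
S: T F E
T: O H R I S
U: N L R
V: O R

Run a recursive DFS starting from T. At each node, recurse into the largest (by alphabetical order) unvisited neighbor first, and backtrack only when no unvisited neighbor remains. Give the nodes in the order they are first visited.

Visit T
T → S
S → F
F → R
R → V
V → O
O → J
R → U
U → N
N → Q
Q → L
L → I
L → D
D → P
P → K
K → G
P → H
H → M
H → C
C → E

T, S, F, R, V, O, J, U, N, Q, L, I, D, P, K, G, H, M, C, E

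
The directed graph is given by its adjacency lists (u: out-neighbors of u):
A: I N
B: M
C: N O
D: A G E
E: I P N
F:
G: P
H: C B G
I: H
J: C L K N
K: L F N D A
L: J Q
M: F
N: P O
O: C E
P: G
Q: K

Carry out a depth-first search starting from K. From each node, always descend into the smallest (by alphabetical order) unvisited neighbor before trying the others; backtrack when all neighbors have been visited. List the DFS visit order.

K A I H B M F C N O E P G D L J Q

Visit K
K → A
A → I
I → H
H → B
B → M
M → F
H → C
C → N
N → O
O → E
E → P
P → G
K → D
K → L
L → J
L → Q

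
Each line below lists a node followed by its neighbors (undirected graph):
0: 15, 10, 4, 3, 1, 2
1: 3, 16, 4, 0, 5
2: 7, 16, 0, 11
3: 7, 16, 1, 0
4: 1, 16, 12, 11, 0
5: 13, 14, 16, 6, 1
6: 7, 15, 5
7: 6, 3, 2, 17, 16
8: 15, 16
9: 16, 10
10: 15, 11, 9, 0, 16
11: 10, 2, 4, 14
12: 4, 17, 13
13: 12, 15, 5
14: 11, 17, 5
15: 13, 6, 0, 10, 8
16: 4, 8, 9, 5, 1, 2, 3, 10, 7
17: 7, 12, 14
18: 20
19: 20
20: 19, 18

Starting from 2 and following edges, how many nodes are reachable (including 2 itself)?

18

BFS from 2 visits: 2, 16, 11, 7, 0, 10, 9, 8, 5, 4, 3, 1, 14, 17, 6, 15, 13, 12
Reachable nodes: 18 of 21 total.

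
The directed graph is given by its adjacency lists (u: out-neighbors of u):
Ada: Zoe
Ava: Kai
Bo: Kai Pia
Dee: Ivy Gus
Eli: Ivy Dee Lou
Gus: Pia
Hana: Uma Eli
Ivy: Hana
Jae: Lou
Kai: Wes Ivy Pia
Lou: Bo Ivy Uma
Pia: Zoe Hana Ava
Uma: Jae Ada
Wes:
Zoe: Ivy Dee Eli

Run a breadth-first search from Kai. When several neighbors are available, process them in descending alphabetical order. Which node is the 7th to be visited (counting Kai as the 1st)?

Ava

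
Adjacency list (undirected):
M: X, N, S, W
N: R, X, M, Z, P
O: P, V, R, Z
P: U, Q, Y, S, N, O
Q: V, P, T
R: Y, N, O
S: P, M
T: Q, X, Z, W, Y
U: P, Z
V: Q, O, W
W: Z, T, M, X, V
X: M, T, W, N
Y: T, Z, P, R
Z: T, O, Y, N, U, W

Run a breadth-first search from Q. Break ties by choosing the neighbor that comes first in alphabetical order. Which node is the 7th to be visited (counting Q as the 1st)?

Visit Q; enqueue P, T, V → queue [P, T, V]
Visit P; enqueue N, O, S, U, Y → queue [T, V, N, O, S, U, Y]
Visit T; enqueue W, X, Z → queue [V, N, O, S, U, Y, W, X, Z]
Visit V → queue [N, O, S, U, Y, W, X, Z]
Visit N; enqueue M, R → queue [O, S, U, Y, W, X, Z, M, R]
Visit O → queue [S, U, Y, W, X, Z, M, R]
Visit S → queue [U, Y, W, X, Z, M, R]
Visit U → queue [Y, W, X, Z, M, R]
Visit Y → queue [W, X, Z, M, R]
Visit W → queue [X, Z, M, R]
Visit X → queue [Z, M, R]
Visit Z → queue [M, R]
Visit M → queue [R]
Visit R → queue []

Visit order: Q, P, T, V, N, O, S, U, Y, W, X, Z, M, R

S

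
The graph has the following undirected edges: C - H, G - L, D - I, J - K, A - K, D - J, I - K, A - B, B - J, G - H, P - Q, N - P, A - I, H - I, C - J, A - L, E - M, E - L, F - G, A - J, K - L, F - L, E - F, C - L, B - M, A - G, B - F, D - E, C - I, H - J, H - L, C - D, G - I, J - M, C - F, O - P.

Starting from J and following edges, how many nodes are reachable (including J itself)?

13

BFS from J visits: J, M, K, H, D, C, B, A, E, L, I, G, F
Reachable nodes: 13 of 17 total.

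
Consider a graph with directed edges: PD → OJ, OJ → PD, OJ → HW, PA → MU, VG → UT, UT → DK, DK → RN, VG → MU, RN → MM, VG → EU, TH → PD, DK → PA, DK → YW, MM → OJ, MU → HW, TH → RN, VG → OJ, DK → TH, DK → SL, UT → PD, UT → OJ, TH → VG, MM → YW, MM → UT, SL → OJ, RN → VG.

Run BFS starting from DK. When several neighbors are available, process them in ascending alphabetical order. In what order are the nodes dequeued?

DK PA RN SL TH YW MU MM VG OJ PD HW UT EU

Visit DK; enqueue PA, RN, SL, TH, YW → queue [PA, RN, SL, TH, YW]
Visit PA; enqueue MU → queue [RN, SL, TH, YW, MU]
Visit RN; enqueue MM, VG → queue [SL, TH, YW, MU, MM, VG]
Visit SL; enqueue OJ → queue [TH, YW, MU, MM, VG, OJ]
Visit TH; enqueue PD → queue [YW, MU, MM, VG, OJ, PD]
Visit YW → queue [MU, MM, VG, OJ, PD]
Visit MU; enqueue HW → queue [MM, VG, OJ, PD, HW]
Visit MM; enqueue UT → queue [VG, OJ, PD, HW, UT]
Visit VG; enqueue EU → queue [OJ, PD, HW, UT, EU]
Visit OJ → queue [PD, HW, UT, EU]
Visit PD → queue [HW, UT, EU]
Visit HW → queue [UT, EU]
Visit UT → queue [EU]
Visit EU → queue []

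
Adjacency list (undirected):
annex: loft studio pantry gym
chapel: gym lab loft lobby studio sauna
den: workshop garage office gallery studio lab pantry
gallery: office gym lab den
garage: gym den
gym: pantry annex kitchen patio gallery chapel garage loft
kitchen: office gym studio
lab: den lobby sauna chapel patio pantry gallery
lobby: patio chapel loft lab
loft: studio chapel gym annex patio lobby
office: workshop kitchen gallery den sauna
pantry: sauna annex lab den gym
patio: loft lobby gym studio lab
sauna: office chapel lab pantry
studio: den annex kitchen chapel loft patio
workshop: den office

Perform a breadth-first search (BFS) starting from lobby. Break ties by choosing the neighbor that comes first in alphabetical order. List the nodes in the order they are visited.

Visit lobby; enqueue chapel, lab, loft, patio → queue [chapel, lab, loft, patio]
Visit chapel; enqueue gym, sauna, studio → queue [lab, loft, patio, gym, sauna, studio]
Visit lab; enqueue den, gallery, pantry → queue [loft, patio, gym, sauna, studio, den, gallery, pantry]
Visit loft; enqueue annex → queue [patio, gym, sauna, studio, den, gallery, pantry, annex]
Visit patio → queue [gym, sauna, studio, den, gallery, pantry, annex]
Visit gym; enqueue garage, kitchen → queue [sauna, studio, den, gallery, pantry, annex, garage, kitchen]
Visit sauna; enqueue office → queue [studio, den, gallery, pantry, annex, garage, kitchen, office]
Visit studio → queue [den, gallery, pantry, annex, garage, kitchen, office]
Visit den; enqueue workshop → queue [gallery, pantry, annex, garage, kitchen, office, workshop]
Visit gallery → queue [pantry, annex, garage, kitchen, office, workshop]
Visit pantry → queue [annex, garage, kitchen, office, workshop]
Visit annex → queue [garage, kitchen, office, workshop]
Visit garage → queue [kitchen, office, workshop]
Visit kitchen → queue [office, workshop]
Visit office → queue [workshop]
Visit workshop → queue []

lobby -> chapel -> lab -> loft -> patio -> gym -> sauna -> studio -> den -> gallery -> pantry -> annex -> garage -> kitchen -> office -> workshop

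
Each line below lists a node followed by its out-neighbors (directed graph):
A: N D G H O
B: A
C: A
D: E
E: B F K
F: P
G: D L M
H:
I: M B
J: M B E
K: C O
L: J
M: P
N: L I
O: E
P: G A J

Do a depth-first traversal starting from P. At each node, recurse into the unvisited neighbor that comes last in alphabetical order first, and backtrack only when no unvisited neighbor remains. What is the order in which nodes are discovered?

Visit P
P → J
J → M
J → E
E → K
K → O
K → C
C → A
A → N
N → L
N → I
I → B
A → H
A → G
G → D
E → F

P → J → M → E → K → O → C → A → N → L → I → B → H → G → D → F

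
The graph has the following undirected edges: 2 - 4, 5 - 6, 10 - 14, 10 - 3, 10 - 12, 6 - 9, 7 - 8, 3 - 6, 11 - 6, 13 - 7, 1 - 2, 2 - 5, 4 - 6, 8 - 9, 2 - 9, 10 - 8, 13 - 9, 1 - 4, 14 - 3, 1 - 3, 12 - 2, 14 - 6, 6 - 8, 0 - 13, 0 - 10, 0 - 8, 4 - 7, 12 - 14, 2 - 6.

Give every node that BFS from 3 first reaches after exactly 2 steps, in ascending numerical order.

0, 2, 4, 5, 8, 9, 11, 12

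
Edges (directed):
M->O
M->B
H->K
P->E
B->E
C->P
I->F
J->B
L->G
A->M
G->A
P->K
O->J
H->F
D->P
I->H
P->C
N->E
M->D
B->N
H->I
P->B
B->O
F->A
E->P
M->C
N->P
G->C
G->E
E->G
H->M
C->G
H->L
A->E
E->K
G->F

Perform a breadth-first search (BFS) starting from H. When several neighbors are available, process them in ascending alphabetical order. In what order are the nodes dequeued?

Visit H; enqueue F, I, K, L, M → queue [F, I, K, L, M]
Visit F; enqueue A → queue [I, K, L, M, A]
Visit I → queue [K, L, M, A]
Visit K → queue [L, M, A]
Visit L; enqueue G → queue [M, A, G]
Visit M; enqueue B, C, D, O → queue [A, G, B, C, D, O]
Visit A; enqueue E → queue [G, B, C, D, O, E]
Visit G → queue [B, C, D, O, E]
Visit B; enqueue N → queue [C, D, O, E, N]
Visit C; enqueue P → queue [D, O, E, N, P]
Visit D → queue [O, E, N, P]
Visit O; enqueue J → queue [E, N, P, J]
Visit E → queue [N, P, J]
Visit N → queue [P, J]
Visit P → queue [J]
Visit J → queue []

H -> F -> I -> K -> L -> M -> A -> G -> B -> C -> D -> O -> E -> N -> P -> J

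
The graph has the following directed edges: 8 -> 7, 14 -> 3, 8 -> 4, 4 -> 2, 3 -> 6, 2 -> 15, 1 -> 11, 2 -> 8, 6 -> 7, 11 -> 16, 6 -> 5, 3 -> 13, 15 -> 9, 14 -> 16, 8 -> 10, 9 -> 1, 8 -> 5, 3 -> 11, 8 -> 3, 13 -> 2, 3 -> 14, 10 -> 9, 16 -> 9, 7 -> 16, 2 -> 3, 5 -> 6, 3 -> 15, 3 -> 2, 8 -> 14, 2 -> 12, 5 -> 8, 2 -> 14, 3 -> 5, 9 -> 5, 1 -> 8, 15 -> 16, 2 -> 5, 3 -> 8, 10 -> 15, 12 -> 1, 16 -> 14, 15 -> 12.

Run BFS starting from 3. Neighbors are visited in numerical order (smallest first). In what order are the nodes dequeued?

3 → 2 → 5 → 6 → 8 → 11 → 13 → 14 → 15 → 12 → 7 → 4 → 10 → 16 → 9 → 1

Visit 3; enqueue 2, 5, 6, 8, 11, 13, 14, 15 → queue [2, 5, 6, 8, 11, 13, 14, 15]
Visit 2; enqueue 12 → queue [5, 6, 8, 11, 13, 14, 15, 12]
Visit 5 → queue [6, 8, 11, 13, 14, 15, 12]
Visit 6; enqueue 7 → queue [8, 11, 13, 14, 15, 12, 7]
Visit 8; enqueue 4, 10 → queue [11, 13, 14, 15, 12, 7, 4, 10]
Visit 11; enqueue 16 → queue [13, 14, 15, 12, 7, 4, 10, 16]
Visit 13 → queue [14, 15, 12, 7, 4, 10, 16]
Visit 14 → queue [15, 12, 7, 4, 10, 16]
Visit 15; enqueue 9 → queue [12, 7, 4, 10, 16, 9]
Visit 12; enqueue 1 → queue [7, 4, 10, 16, 9, 1]
Visit 7 → queue [4, 10, 16, 9, 1]
Visit 4 → queue [10, 16, 9, 1]
Visit 10 → queue [16, 9, 1]
Visit 16 → queue [9, 1]
Visit 9 → queue [1]
Visit 1 → queue []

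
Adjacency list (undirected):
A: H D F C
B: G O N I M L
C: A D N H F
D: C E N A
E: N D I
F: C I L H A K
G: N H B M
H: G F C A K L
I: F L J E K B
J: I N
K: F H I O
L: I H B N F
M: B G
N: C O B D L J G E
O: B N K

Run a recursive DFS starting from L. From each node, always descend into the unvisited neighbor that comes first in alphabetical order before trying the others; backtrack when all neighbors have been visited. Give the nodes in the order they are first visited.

Visit L
L → B
B → G
G → H
H → A
A → C
C → D
D → E
E → I
I → F
F → K
K → O
O → N
N → J
G → M

L, B, G, H, A, C, D, E, I, F, K, O, N, J, M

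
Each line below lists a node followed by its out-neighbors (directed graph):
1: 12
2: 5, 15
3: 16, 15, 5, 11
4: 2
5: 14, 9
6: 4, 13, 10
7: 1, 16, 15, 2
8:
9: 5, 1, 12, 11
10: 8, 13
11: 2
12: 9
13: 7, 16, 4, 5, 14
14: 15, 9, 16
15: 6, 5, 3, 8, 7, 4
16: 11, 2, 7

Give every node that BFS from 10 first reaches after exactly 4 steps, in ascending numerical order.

3, 6, 12

Level 0: 10
Level 1: 8, 13
Level 2: 4, 5, 7, 14, 16
Level 3: 1, 2, 9, 11, 15
Level 4: 3, 6, 12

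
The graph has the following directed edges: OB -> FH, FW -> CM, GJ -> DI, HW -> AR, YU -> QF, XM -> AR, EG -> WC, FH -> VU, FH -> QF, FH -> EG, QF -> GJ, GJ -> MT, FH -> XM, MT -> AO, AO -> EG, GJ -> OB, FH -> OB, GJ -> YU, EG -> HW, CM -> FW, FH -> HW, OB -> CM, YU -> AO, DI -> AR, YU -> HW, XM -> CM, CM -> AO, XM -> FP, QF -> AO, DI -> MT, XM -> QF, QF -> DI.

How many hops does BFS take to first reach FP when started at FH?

Level 0: FH
Level 1: EG, HW, OB, QF, VU, XM
Level 2: AO, AR, CM, DI, FP, GJ, WC
Level 3: FW, MT, YU
FP first appears at level 2.

2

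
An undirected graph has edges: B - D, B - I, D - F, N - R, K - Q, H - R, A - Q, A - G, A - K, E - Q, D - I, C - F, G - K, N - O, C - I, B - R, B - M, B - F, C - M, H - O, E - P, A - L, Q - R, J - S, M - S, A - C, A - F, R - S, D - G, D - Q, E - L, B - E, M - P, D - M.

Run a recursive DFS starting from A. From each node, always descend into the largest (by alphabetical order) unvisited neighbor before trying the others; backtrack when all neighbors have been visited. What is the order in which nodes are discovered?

Visit A
A → Q
Q → R
R → S
S → M
M → P
P → E
E → L
E → B
B → I
I → D
D → G
G → K
D → F
F → C
S → J
R → N
N → O
O → H

A, Q, R, S, M, P, E, L, B, I, D, G, K, F, C, J, N, O, H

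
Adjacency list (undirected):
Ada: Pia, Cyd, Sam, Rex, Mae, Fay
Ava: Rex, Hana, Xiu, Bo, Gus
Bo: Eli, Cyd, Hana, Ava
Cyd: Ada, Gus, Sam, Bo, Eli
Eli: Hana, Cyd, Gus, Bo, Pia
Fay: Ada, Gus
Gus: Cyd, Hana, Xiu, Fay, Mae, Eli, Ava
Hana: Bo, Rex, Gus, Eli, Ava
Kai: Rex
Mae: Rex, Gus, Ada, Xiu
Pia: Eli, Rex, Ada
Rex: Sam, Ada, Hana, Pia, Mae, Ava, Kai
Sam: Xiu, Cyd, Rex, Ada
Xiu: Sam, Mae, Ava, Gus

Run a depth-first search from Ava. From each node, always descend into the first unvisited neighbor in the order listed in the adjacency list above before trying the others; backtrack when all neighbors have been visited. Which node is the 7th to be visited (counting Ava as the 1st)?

Cyd

Visit Ava
Ava → Rex
Rex → Sam
Sam → Xiu
Xiu → Mae
Mae → Gus
Gus → Cyd
Cyd → Ada
Ada → Pia
Pia → Eli
Eli → Hana
Hana → Bo
Ada → Fay
Rex → Kai

Visit order: Ava, Rex, Sam, Xiu, Mae, Gus, Cyd, Ada, Pia, Eli, Hana, Bo, Fay, Kai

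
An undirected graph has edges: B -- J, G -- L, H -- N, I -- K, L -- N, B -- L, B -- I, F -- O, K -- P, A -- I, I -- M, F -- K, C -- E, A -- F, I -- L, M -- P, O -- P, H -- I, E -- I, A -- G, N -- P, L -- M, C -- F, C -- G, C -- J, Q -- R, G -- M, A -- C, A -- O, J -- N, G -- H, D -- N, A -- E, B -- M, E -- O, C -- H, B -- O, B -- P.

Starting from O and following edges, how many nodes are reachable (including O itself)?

16

BFS from O visits: O, P, F, E, B, A, N, M, K, C, I, L, J, G, H, D
Reachable nodes: 16 of 18 total.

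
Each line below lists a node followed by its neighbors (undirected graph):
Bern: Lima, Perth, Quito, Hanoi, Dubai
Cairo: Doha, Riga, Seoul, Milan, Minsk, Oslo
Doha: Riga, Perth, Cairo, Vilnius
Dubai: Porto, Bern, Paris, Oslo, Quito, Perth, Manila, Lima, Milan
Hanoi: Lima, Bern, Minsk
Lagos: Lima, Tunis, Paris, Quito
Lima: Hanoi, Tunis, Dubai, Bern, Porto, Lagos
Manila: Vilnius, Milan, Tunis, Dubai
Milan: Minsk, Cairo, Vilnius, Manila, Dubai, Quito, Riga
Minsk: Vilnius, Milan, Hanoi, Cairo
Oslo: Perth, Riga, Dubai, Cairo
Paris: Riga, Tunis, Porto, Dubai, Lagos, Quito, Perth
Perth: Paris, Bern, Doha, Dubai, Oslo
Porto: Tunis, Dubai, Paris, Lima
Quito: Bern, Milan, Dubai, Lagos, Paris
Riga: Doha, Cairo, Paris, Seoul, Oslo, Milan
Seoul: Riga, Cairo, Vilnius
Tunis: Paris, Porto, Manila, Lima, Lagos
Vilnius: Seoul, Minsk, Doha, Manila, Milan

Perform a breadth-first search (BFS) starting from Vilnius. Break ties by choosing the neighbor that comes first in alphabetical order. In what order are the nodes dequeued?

Visit Vilnius; enqueue Doha, Manila, Milan, Minsk, Seoul → queue [Doha, Manila, Milan, Minsk, Seoul]
Visit Doha; enqueue Cairo, Perth, Riga → queue [Manila, Milan, Minsk, Seoul, Cairo, Perth, Riga]
Visit Manila; enqueue Dubai, Tunis → queue [Milan, Minsk, Seoul, Cairo, Perth, Riga, Dubai, Tunis]
Visit Milan; enqueue Quito → queue [Minsk, Seoul, Cairo, Perth, Riga, Dubai, Tunis, Quito]
Visit Minsk; enqueue Hanoi → queue [Seoul, Cairo, Perth, Riga, Dubai, Tunis, Quito, Hanoi]
Visit Seoul → queue [Cairo, Perth, Riga, Dubai, Tunis, Quito, Hanoi]
Visit Cairo; enqueue Oslo → queue [Perth, Riga, Dubai, Tunis, Quito, Hanoi, Oslo]
Visit Perth; enqueue Bern, Paris → queue [Riga, Dubai, Tunis, Quito, Hanoi, Oslo, Bern, Paris]
Visit Riga → queue [Dubai, Tunis, Quito, Hanoi, Oslo, Bern, Paris]
Visit Dubai; enqueue Lima, Porto → queue [Tunis, Quito, Hanoi, Oslo, Bern, Paris, Lima, Porto]
Visit Tunis; enqueue Lagos → queue [Quito, Hanoi, Oslo, Bern, Paris, Lima, Porto, Lagos]
Visit Quito → queue [Hanoi, Oslo, Bern, Paris, Lima, Porto, Lagos]
Visit Hanoi → queue [Oslo, Bern, Paris, Lima, Porto, Lagos]
Visit Oslo → queue [Bern, Paris, Lima, Porto, Lagos]
Visit Bern → queue [Paris, Lima, Porto, Lagos]
Visit Paris → queue [Lima, Porto, Lagos]
Visit Lima → queue [Porto, Lagos]
Visit Porto → queue [Lagos]
Visit Lagos → queue []

Vilnius Doha Manila Milan Minsk Seoul Cairo Perth Riga Dubai Tunis Quito Hanoi Oslo Bern Paris Lima Porto Lagos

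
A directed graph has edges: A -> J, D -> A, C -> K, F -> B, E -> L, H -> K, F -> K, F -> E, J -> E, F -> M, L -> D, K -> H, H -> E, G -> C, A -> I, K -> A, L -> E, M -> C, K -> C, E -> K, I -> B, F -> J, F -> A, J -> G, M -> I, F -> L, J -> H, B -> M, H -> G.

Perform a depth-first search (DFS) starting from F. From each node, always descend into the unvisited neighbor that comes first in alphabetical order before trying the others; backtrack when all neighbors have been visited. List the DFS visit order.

F → A → I → B → M → C → K → H → E → L → D → G → J

Visit F
F → A
A → I
I → B
B → M
M → C
C → K
K → H
H → E
E → L
L → D
H → G
A → J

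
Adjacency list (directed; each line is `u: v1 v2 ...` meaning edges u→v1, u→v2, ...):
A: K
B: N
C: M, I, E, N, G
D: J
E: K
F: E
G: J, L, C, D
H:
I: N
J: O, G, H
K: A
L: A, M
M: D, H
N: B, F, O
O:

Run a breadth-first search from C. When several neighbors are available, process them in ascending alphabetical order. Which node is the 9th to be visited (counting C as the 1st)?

Visit C; enqueue E, G, I, M, N → queue [E, G, I, M, N]
Visit E; enqueue K → queue [G, I, M, N, K]
Visit G; enqueue D, J, L → queue [I, M, N, K, D, J, L]
Visit I → queue [M, N, K, D, J, L]
Visit M; enqueue H → queue [N, K, D, J, L, H]
Visit N; enqueue B, F, O → queue [K, D, J, L, H, B, F, O]
Visit K; enqueue A → queue [D, J, L, H, B, F, O, A]
Visit D → queue [J, L, H, B, F, O, A]
Visit J → queue [L, H, B, F, O, A]
Visit L → queue [H, B, F, O, A]
Visit H → queue [B, F, O, A]
Visit B → queue [F, O, A]
Visit F → queue [O, A]
Visit O → queue [A]
Visit A → queue []

Visit order: C, E, G, I, M, N, K, D, J, L, H, B, F, O, A

J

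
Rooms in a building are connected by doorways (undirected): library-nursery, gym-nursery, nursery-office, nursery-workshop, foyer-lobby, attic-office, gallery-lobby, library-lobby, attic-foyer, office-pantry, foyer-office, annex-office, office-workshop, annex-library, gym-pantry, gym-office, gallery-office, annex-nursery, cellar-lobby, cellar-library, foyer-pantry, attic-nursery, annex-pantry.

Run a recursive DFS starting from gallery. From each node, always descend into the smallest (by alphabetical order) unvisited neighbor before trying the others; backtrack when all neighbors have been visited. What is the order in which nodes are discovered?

gallery → lobby → cellar → library → annex → nursery → attic → foyer → office → gym → pantry → workshop

Visit gallery
gallery → lobby
lobby → cellar
cellar → library
library → annex
annex → nursery
nursery → attic
attic → foyer
foyer → office
office → gym
gym → pantry
office → workshop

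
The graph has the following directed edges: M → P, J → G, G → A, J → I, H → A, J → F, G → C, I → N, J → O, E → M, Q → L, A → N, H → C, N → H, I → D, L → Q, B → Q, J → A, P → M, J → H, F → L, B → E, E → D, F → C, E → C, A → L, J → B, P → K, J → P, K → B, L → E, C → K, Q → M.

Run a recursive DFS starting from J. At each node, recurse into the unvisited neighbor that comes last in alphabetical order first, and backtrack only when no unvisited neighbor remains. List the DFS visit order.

J, P, M, K, B, Q, L, E, D, C, O, I, N, H, A, G, F

Visit J
J → P
P → M
P → K
K → B
B → Q
Q → L
L → E
E → D
E → C
J → O
J → I
I → N
N → H
H → A
J → G
J → F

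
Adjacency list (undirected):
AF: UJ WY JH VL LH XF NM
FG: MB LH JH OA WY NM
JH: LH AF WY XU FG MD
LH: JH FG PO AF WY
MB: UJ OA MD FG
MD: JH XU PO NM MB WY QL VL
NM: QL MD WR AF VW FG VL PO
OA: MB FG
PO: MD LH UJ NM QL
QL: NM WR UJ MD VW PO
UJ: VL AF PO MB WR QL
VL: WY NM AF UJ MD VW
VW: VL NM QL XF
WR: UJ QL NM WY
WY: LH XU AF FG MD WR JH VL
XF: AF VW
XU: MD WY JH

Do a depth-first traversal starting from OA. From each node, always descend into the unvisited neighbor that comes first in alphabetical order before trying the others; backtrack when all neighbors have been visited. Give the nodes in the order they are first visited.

Visit OA
OA → FG
FG → JH
JH → AF
AF → LH
LH → PO
PO → MD
MD → MB
MB → UJ
UJ → QL
QL → NM
NM → VL
VL → VW
VW → XF
VL → WY
WY → WR
WY → XU

OA → FG → JH → AF → LH → PO → MD → MB → UJ → QL → NM → VL → VW → XF → WY → WR → XU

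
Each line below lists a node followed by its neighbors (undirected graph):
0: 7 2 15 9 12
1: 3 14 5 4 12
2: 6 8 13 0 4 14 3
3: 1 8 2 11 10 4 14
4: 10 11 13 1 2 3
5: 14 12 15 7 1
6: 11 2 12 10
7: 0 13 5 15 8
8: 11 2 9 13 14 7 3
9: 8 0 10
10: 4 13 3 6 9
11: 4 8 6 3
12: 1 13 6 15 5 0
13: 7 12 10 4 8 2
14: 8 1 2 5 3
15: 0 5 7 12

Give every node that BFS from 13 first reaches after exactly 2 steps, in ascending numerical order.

Level 0: 13
Level 1: 2, 4, 7, 8, 10, 12
Level 2: 0, 1, 3, 5, 6, 9, 11, 14, 15

0, 1, 3, 5, 6, 9, 11, 14, 15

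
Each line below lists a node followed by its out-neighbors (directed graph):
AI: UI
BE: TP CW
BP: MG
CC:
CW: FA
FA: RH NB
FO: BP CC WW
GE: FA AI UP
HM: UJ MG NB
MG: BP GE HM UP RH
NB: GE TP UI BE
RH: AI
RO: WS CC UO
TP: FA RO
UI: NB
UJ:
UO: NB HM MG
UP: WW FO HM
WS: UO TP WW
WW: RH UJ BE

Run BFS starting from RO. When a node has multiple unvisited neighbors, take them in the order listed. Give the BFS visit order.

RO, WS, CC, UO, TP, WW, NB, HM, MG, FA, RH, UJ, BE, GE, UI, BP, UP, AI, CW, FO

Visit RO; enqueue WS, CC, UO → queue [WS, CC, UO]
Visit WS; enqueue TP, WW → queue [CC, UO, TP, WW]
Visit CC → queue [UO, TP, WW]
Visit UO; enqueue NB, HM, MG → queue [TP, WW, NB, HM, MG]
Visit TP; enqueue FA → queue [WW, NB, HM, MG, FA]
Visit WW; enqueue RH, UJ, BE → queue [NB, HM, MG, FA, RH, UJ, BE]
Visit NB; enqueue GE, UI → queue [HM, MG, FA, RH, UJ, BE, GE, UI]
Visit HM → queue [MG, FA, RH, UJ, BE, GE, UI]
Visit MG; enqueue BP, UP → queue [FA, RH, UJ, BE, GE, UI, BP, UP]
Visit FA → queue [RH, UJ, BE, GE, UI, BP, UP]
Visit RH; enqueue AI → queue [UJ, BE, GE, UI, BP, UP, AI]
Visit UJ → queue [BE, GE, UI, BP, UP, AI]
Visit BE; enqueue CW → queue [GE, UI, BP, UP, AI, CW]
Visit GE → queue [UI, BP, UP, AI, CW]
Visit UI → queue [BP, UP, AI, CW]
Visit BP → queue [UP, AI, CW]
Visit UP; enqueue FO → queue [AI, CW, FO]
Visit AI → queue [CW, FO]
Visit CW → queue [FO]
Visit FO → queue []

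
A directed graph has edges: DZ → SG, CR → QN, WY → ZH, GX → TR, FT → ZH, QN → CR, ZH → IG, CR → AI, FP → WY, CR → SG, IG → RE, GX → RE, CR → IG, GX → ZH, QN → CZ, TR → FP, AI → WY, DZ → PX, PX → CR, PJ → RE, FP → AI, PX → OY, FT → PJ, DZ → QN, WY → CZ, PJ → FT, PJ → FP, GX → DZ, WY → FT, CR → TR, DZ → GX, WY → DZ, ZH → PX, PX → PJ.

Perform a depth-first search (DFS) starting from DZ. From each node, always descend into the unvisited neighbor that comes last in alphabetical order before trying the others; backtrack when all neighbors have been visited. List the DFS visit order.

DZ, SG, QN, CZ, CR, TR, FP, WY, ZH, PX, PJ, RE, FT, OY, IG, AI, GX

Visit DZ
DZ → SG
DZ → QN
QN → CZ
QN → CR
CR → TR
TR → FP
FP → WY
WY → ZH
ZH → PX
PX → PJ
PJ → RE
PJ → FT
PX → OY
ZH → IG
FP → AI
DZ → GX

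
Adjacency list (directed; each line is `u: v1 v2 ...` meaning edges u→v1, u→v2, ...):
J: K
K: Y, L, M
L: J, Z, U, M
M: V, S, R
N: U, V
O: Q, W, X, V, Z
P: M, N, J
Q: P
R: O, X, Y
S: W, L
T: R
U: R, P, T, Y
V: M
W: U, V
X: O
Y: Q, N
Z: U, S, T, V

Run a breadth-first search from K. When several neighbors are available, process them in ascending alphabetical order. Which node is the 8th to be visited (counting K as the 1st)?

Visit K; enqueue L, M, Y → queue [L, M, Y]
Visit L; enqueue J, U, Z → queue [M, Y, J, U, Z]
Visit M; enqueue R, S, V → queue [Y, J, U, Z, R, S, V]
Visit Y; enqueue N, Q → queue [J, U, Z, R, S, V, N, Q]
Visit J → queue [U, Z, R, S, V, N, Q]
Visit U; enqueue P, T → queue [Z, R, S, V, N, Q, P, T]
Visit Z → queue [R, S, V, N, Q, P, T]
Visit R; enqueue O, X → queue [S, V, N, Q, P, T, O, X]
Visit S; enqueue W → queue [V, N, Q, P, T, O, X, W]
Visit V → queue [N, Q, P, T, O, X, W]
Visit N → queue [Q, P, T, O, X, W]
Visit Q → queue [P, T, O, X, W]
Visit P → queue [T, O, X, W]
Visit T → queue [O, X, W]
Visit O → queue [X, W]
Visit X → queue [W]
Visit W → queue []

Visit order: K, L, M, Y, J, U, Z, R, S, V, N, Q, P, T, O, X, W

R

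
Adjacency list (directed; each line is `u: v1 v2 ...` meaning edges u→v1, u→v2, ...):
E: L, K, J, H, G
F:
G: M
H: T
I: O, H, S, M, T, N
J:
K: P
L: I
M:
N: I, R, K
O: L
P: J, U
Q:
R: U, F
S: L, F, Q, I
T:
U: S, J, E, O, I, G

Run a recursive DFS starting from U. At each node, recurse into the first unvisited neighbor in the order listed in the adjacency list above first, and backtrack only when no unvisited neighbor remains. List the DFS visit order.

Visit U
U → S
S → L
L → I
I → O
I → H
H → T
I → M
I → N
N → R
R → F
N → K
K → P
P → J
S → Q
U → E
E → G

U, S, L, I, O, H, T, M, N, R, F, K, P, J, Q, E, G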